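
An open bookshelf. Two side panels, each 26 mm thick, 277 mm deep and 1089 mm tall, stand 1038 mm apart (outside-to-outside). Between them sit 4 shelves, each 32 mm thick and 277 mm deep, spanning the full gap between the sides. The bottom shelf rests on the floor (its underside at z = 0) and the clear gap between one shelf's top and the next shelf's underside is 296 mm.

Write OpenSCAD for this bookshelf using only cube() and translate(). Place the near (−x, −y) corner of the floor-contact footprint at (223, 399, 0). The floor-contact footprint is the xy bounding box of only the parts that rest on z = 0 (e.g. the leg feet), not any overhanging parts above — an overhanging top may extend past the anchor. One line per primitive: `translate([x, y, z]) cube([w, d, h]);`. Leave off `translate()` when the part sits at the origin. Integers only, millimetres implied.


translate([223, 399, 0]) cube([26, 277, 1089]);
translate([1235, 399, 0]) cube([26, 277, 1089]);
translate([249, 399, 0]) cube([986, 277, 32]);
translate([249, 399, 328]) cube([986, 277, 32]);
translate([249, 399, 656]) cube([986, 277, 32]);
translate([249, 399, 984]) cube([986, 277, 32]);


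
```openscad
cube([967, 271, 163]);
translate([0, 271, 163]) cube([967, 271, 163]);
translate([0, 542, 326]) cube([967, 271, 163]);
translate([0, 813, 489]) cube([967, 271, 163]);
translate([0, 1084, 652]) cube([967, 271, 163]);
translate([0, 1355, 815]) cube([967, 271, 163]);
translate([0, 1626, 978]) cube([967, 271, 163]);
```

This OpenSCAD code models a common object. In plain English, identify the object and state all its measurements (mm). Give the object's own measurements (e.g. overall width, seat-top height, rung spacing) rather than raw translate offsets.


A straight staircase of 7 solid steps. Each step is 967 mm wide (x), 271 mm deep (y, the going) and 163 mm tall (the rise). The first step rests on the floor; each subsequent step sits one going further in +y and one rise higher in +z, directly behind and above the previous step with no overlap.


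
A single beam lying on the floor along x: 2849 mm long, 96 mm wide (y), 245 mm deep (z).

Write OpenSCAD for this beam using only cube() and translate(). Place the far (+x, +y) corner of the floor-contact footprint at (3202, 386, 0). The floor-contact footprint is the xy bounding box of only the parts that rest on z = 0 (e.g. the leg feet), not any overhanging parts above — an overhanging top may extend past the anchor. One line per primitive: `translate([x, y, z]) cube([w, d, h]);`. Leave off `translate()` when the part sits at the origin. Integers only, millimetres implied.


translate([353, 290, 0]) cube([2849, 96, 245]);


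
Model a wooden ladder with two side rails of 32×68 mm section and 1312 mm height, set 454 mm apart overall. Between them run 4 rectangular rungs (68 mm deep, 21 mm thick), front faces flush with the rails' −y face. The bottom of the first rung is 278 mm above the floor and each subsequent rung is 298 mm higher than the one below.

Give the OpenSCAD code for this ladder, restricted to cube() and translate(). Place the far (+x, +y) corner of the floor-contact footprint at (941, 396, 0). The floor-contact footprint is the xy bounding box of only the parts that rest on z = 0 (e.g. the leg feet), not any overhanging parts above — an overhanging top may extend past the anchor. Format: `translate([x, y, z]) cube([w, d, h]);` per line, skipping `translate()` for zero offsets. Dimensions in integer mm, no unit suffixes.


// rung span = 454 - 2*32 = 390
// rung[k] z = 278 + k*298
translate([487, 328, 0]) cube([32, 68, 1312]);
translate([909, 328, 0]) cube([32, 68, 1312]);
translate([519, 328, 278]) cube([390, 68, 21]);
translate([519, 328, 576]) cube([390, 68, 21]);
translate([519, 328, 874]) cube([390, 68, 21]);
translate([519, 328, 1172]) cube([390, 68, 21]);


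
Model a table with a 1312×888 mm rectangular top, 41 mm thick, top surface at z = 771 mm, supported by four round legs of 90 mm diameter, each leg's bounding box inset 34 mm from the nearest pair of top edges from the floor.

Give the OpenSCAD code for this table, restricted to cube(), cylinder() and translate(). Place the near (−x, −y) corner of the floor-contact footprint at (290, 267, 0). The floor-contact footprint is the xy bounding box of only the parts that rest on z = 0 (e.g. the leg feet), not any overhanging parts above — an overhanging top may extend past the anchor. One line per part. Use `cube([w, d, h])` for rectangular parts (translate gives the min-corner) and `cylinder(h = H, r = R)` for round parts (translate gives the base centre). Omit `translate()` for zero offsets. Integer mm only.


// leg_h = 771 - 41 = 730
translate([256, 233, 730]) cube([1312, 888, 41]);
translate([335, 312, 0]) cylinder(h = 730, r = 45);
translate([1489, 312, 0]) cylinder(h = 730, r = 45);
translate([335, 1042, 0]) cylinder(h = 730, r = 45);
translate([1489, 1042, 0]) cylinder(h = 730, r = 45);


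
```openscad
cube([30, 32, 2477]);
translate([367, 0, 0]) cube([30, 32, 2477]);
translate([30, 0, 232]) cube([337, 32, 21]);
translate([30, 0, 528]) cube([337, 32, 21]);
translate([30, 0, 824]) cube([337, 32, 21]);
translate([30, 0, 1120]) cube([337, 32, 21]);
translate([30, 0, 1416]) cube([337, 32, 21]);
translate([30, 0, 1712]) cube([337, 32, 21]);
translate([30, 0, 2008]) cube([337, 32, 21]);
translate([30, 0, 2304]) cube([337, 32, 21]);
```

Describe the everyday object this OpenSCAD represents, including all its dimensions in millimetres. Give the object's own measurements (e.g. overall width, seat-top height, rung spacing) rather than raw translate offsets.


A straight ladder. Two 30×32 mm vertical rails, 2477 mm tall, stand 397 mm apart (outside-to-outside) with their front faces coplanar on the −y side. 8 rungs, each 32 mm deep and 21 mm tall, span between the inner faces of the rails, front faces flush with the rails. The lowest rung's underside is at z = 232 mm and rungs are spaced 296 mm apart (underside to underside).


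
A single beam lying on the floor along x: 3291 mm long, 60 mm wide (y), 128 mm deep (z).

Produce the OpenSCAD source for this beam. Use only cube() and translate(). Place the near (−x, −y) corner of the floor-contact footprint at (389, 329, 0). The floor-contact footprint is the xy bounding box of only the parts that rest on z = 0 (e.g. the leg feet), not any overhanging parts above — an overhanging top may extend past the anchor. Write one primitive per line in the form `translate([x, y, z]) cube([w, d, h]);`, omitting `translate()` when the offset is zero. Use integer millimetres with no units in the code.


translate([389, 329, 0]) cube([3291, 60, 128]);


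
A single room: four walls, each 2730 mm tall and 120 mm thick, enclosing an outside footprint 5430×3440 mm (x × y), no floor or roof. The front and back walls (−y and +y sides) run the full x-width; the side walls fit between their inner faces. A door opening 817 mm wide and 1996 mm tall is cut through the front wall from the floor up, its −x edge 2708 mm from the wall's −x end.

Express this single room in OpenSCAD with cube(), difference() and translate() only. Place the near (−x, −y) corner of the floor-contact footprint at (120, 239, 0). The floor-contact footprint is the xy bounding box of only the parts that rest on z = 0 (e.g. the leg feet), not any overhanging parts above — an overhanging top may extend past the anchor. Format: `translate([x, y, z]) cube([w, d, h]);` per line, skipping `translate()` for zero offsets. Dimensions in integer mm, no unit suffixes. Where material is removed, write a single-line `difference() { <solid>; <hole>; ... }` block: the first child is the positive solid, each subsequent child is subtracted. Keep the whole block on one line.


difference() { translate([120, 239, 0]) cube([5430, 120, 2730]); translate([2828, 239, 0]) cube([817, 120, 1996]); }
translate([120, 3559, 0]) cube([5430, 120, 2730]);
translate([120, 359, 0]) cube([120, 3200, 2730]);
translate([5430, 359, 0]) cube([120, 3200, 2730]);


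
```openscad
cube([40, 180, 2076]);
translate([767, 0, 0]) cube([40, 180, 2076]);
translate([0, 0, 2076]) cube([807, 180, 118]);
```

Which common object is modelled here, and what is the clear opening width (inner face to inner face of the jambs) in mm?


A door frame. The clear opening width is 727 mm.

Two 2076 mm tall posts with a header on top — a door frame. The left jamb is 40 mm wide at x = 0; the right jamb starts at x = 767. The clear opening is 767 − 40 = 727 mm.


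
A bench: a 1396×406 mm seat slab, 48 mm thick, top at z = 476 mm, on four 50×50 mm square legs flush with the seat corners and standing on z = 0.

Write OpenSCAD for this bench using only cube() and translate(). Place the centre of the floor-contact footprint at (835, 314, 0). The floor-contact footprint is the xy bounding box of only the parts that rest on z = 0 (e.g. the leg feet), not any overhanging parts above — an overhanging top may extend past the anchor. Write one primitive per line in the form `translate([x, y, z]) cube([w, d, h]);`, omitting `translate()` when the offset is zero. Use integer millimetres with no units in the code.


translate([137, 111, 428]) cube([1396, 406, 48]);
translate([137, 111, 0]) cube([50, 50, 428]);
translate([137, 467, 0]) cube([50, 50, 428]);
translate([1483, 111, 0]) cube([50, 50, 428]);
translate([1483, 467, 0]) cube([50, 50, 428]);


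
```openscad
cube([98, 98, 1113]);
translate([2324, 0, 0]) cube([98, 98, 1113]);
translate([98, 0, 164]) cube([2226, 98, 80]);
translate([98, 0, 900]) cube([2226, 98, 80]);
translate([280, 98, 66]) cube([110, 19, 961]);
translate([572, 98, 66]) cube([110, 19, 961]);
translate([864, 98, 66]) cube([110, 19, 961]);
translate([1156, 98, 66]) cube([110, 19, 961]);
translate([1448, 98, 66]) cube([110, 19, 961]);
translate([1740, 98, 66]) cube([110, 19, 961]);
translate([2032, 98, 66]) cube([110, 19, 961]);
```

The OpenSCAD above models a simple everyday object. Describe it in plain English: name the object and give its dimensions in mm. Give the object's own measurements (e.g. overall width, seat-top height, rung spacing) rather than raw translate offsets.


A fence section. Two 98×98 mm posts, 1113 mm tall, stand on the floor with a clear span of 2226 mm between their inner faces. Two horizontal rails of 98×80 mm section span the gap between the posts with their undersides at z = 164 mm and z = 900 mm, flush with the posts' −y face. 7 pickets, each 110 mm wide, 19 mm thick and 961 mm tall, are fixed to the +y face of the rails with their bottoms at z = 66 mm, spaced across the span with a 182 mm gap after the −x post and between neighbouring pickets and before the +x post.


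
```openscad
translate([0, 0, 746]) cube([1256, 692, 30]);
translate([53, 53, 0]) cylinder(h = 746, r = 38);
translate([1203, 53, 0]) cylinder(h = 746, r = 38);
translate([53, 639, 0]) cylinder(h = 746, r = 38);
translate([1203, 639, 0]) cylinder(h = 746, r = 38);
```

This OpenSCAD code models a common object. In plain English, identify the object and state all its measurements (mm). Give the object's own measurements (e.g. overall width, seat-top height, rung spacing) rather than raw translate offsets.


A rectangular dining table. The top is 1256×692×30 mm with its upper surface at z = 776 mm. It stands on four round legs of 76 mm diameter, each leg's bounding box inset 15 mm from the nearest pair of top edges, running from the floor to the underside of the top.


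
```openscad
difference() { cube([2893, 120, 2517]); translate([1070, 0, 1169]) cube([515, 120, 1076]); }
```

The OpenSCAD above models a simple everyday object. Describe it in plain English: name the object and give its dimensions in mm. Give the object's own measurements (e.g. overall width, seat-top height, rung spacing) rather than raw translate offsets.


A wall 2893 mm long (x), 120 mm thick (y), 2517 mm tall, with a rectangular window opening cut through it. The opening is 515 mm wide and 1076 mm tall; its sill is at z = 1169 mm and its near (−x) edge is 1070 mm from the wall's −x end. The opening passes through the full wall thickness.


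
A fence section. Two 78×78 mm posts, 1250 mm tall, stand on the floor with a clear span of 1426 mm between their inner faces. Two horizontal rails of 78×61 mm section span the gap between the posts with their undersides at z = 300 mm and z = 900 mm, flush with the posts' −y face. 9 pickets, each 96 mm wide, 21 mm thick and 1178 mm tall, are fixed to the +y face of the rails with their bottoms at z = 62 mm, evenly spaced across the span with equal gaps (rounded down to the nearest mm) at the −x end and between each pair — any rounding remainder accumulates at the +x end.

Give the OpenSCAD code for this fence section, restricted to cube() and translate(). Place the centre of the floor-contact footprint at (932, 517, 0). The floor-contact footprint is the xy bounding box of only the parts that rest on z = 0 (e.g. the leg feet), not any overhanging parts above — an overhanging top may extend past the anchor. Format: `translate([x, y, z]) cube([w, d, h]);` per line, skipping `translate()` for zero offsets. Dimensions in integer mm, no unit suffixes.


translate([141, 478, 0]) cube([78, 78, 1250]);
translate([1645, 478, 0]) cube([78, 78, 1250]);
translate([219, 478, 300]) cube([1426, 78, 61]);
translate([219, 478, 900]) cube([1426, 78, 61]);
translate([275, 556, 62]) cube([96, 21, 1178]);
translate([427, 556, 62]) cube([96, 21, 1178]);
translate([579, 556, 62]) cube([96, 21, 1178]);
translate([731, 556, 62]) cube([96, 21, 1178]);
translate([883, 556, 62]) cube([96, 21, 1178]);
translate([1035, 556, 62]) cube([96, 21, 1178]);
translate([1187, 556, 62]) cube([96, 21, 1178]);
translate([1339, 556, 62]) cube([96, 21, 1178]);
translate([1491, 556, 62]) cube([96, 21, 1178]);


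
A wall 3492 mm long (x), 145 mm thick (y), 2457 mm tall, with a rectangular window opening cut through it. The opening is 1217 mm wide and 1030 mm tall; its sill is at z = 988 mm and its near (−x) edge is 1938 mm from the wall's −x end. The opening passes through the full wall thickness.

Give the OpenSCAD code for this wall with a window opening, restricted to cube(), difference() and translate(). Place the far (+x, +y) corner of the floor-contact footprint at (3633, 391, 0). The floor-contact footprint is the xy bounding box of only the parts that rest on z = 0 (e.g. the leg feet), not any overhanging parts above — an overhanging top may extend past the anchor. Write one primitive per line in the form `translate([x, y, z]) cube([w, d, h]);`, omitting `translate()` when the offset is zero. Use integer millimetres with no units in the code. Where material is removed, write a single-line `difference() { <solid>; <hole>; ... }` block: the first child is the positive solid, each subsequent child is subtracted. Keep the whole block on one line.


difference() { translate([141, 246, 0]) cube([3492, 145, 2457]); translate([2079, 246, 988]) cube([1217, 145, 1030]); }


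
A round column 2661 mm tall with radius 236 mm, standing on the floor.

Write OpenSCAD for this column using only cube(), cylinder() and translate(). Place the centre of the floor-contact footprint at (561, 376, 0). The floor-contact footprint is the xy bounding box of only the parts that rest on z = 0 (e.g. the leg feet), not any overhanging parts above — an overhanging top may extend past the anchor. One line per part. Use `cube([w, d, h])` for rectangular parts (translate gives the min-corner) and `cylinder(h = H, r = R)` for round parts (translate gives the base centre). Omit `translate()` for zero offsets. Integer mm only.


translate([561, 376, 0]) cylinder(h = 2661, r = 236);


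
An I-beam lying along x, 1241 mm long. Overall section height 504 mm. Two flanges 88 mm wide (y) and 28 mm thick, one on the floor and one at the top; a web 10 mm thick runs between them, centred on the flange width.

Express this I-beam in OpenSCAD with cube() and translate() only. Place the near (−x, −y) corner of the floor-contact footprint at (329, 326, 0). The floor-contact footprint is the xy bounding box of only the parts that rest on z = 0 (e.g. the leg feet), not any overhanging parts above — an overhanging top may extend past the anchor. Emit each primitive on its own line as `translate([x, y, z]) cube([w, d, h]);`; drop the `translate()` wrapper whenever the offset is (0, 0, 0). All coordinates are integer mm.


translate([329, 326, 0]) cube([1241, 88, 28]);
translate([329, 365, 28]) cube([1241, 10, 448]);
translate([329, 326, 476]) cube([1241, 88, 28]);


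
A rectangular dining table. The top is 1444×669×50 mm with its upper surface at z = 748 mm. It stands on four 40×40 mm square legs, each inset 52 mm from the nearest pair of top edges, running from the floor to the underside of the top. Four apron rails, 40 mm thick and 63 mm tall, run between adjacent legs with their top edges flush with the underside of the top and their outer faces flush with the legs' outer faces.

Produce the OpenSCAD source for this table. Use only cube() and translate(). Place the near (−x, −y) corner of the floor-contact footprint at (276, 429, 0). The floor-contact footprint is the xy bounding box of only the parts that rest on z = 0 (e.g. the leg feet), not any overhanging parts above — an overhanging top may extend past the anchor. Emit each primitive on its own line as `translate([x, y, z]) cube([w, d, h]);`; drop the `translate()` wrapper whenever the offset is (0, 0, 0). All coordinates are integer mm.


translate([224, 377, 698]) cube([1444, 669, 50]);
translate([276, 429, 0]) cube([40, 40, 698]);
translate([1576, 429, 0]) cube([40, 40, 698]);
translate([276, 954, 0]) cube([40, 40, 698]);
translate([1576, 954, 0]) cube([40, 40, 698]);
translate([316, 429, 635]) cube([1260, 40, 63]);
translate([316, 954, 635]) cube([1260, 40, 63]);
translate([276, 469, 635]) cube([40, 485, 63]);
translate([1576, 469, 635]) cube([40, 485, 63]);


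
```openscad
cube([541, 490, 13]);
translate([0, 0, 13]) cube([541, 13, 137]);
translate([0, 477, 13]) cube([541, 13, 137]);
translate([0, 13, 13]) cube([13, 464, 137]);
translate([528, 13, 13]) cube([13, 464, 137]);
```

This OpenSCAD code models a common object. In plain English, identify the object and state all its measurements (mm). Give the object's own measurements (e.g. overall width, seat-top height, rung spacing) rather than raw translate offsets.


An open-topped rectangular box: outside dimensions 541×490×150 mm, with a uniform wall and base thickness of 13 mm. The base is a full 541×490 slab on the floor; four walls sit on top of the base. The front and back walls (the −y and +y sides) span the full width; the two side walls fit between them.


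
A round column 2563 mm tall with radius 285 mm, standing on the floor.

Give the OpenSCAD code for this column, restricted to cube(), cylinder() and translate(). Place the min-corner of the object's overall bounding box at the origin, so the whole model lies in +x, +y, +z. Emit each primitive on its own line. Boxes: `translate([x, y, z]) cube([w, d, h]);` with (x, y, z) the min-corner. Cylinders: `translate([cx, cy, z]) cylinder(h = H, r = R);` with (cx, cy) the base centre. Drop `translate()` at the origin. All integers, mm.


translate([285, 285, 0]) cylinder(h = 2563, r = 285);


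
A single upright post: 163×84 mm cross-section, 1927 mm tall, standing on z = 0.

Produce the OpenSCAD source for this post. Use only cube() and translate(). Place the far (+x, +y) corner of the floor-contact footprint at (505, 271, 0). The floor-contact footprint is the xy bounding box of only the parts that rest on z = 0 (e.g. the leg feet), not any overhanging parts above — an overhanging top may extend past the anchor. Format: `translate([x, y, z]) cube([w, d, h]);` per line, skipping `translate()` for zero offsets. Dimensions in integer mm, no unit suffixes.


translate([342, 187, 0]) cube([163, 84, 1927]);


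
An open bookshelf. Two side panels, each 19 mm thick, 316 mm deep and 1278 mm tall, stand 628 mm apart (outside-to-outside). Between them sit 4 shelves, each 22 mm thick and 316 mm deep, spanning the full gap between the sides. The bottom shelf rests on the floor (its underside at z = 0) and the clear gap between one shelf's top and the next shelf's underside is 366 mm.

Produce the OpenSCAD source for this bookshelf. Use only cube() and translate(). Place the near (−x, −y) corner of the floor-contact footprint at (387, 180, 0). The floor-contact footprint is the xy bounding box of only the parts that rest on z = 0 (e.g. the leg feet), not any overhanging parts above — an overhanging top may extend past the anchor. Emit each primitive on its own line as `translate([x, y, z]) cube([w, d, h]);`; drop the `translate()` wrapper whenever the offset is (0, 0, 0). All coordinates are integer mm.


translate([387, 180, 0]) cube([19, 316, 1278]);
translate([996, 180, 0]) cube([19, 316, 1278]);
translate([406, 180, 0]) cube([590, 316, 22]);
translate([406, 180, 388]) cube([590, 316, 22]);
translate([406, 180, 776]) cube([590, 316, 22]);
translate([406, 180, 1164]) cube([590, 316, 22]);


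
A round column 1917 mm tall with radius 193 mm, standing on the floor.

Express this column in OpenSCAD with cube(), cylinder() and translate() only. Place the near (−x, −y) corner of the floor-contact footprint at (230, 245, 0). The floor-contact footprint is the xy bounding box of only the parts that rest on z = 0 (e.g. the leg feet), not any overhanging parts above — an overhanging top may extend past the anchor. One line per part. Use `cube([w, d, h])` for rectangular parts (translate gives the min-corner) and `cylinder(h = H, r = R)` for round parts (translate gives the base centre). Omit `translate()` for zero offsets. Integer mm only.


translate([423, 438, 0]) cylinder(h = 1917, r = 193);


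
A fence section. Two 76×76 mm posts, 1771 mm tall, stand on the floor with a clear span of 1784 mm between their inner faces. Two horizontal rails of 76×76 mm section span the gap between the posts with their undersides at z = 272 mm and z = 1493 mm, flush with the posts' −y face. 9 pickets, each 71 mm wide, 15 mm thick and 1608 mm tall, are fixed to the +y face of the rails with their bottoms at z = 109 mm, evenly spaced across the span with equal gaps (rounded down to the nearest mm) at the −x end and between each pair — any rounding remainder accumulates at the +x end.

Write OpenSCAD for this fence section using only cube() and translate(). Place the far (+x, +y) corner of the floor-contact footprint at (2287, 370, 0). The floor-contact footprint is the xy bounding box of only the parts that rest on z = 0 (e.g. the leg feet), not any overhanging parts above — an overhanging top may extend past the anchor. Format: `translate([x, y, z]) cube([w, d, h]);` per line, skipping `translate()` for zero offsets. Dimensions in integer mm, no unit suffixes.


translate([351, 294, 0]) cube([76, 76, 1771]);
translate([2211, 294, 0]) cube([76, 76, 1771]);
translate([427, 294, 272]) cube([1784, 76, 76]);
translate([427, 294, 1493]) cube([1784, 76, 76]);
translate([541, 370, 109]) cube([71, 15, 1608]);
translate([726, 370, 109]) cube([71, 15, 1608]);
translate([911, 370, 109]) cube([71, 15, 1608]);
translate([1096, 370, 109]) cube([71, 15, 1608]);
translate([1281, 370, 109]) cube([71, 15, 1608]);
translate([1466, 370, 109]) cube([71, 15, 1608]);
translate([1651, 370, 109]) cube([71, 15, 1608]);
translate([1836, 370, 109]) cube([71, 15, 1608]);
translate([2021, 370, 109]) cube([71, 15, 1608]);


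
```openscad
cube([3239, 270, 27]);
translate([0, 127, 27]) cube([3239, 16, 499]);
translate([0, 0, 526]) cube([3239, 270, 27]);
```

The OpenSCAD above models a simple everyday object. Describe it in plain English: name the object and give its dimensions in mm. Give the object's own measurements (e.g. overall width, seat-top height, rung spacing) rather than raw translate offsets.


An I-beam lying along x, 3239 mm long. Overall section height 553 mm. Two flanges 270 mm wide (y) and 27 mm thick, one on the floor and one at the top; a web 16 mm thick runs between them, centred on the flange width.


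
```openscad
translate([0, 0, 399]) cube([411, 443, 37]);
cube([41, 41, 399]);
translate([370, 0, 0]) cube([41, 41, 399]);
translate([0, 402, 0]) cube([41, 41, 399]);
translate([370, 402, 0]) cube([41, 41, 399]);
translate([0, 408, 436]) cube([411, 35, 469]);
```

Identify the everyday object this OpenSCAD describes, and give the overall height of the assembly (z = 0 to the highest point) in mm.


A chair. The overall height is 905 mm.

A slab on four corner posts with a tall panel at the back — a chair. The seat slab sits at z = 399 with thickness 37, and the 469 mm backrest starts at the seat top, so the overall height is 399 + 37 + 469 = 905 mm.


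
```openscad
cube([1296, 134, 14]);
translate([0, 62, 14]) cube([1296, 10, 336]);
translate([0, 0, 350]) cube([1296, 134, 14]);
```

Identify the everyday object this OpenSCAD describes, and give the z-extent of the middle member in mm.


An I-beam. The web height is 336 mm.

Two wide flanges with a thin centred web — an I-beam. Overall 364 mm minus two 14 mm flanges gives a web of 364 − 2·14 = 336 mm.


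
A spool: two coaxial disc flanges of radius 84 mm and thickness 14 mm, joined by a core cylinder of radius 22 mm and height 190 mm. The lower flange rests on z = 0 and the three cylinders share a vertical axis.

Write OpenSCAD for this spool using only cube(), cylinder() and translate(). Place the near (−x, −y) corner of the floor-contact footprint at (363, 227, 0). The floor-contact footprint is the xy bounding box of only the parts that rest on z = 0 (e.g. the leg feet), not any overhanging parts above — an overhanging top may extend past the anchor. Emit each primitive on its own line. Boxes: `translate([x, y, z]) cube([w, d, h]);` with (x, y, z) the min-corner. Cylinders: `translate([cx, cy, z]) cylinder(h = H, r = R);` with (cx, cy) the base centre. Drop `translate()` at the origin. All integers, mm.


translate([447, 311, 0]) cylinder(h = 14, r = 84);
translate([447, 311, 14]) cylinder(h = 190, r = 22);
translate([447, 311, 204]) cylinder(h = 14, r = 84);


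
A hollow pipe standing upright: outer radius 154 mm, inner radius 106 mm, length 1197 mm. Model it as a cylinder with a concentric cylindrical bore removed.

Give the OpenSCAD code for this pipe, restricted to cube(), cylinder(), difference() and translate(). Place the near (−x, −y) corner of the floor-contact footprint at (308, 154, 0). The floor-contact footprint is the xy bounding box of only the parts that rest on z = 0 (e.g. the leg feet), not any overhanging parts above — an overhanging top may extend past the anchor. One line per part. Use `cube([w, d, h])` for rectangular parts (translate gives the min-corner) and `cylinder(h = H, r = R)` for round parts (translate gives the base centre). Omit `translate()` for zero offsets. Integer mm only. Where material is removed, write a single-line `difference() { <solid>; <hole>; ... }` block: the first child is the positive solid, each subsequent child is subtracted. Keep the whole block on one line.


difference() { translate([462, 308, 0]) cylinder(h = 1197, r = 154); translate([462, 308, 0]) cylinder(h = 1197, r = 106); }


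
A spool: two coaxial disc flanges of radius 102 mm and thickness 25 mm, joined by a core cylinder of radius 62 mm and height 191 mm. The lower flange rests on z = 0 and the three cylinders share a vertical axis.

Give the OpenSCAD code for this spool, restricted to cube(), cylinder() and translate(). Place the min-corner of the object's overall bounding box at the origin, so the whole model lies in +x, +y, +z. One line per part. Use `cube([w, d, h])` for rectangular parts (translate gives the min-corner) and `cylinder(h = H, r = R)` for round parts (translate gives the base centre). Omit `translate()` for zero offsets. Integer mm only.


translate([102, 102, 0]) cylinder(h = 25, r = 102);
translate([102, 102, 25]) cylinder(h = 191, r = 62);
translate([102, 102, 216]) cylinder(h = 25, r = 102);


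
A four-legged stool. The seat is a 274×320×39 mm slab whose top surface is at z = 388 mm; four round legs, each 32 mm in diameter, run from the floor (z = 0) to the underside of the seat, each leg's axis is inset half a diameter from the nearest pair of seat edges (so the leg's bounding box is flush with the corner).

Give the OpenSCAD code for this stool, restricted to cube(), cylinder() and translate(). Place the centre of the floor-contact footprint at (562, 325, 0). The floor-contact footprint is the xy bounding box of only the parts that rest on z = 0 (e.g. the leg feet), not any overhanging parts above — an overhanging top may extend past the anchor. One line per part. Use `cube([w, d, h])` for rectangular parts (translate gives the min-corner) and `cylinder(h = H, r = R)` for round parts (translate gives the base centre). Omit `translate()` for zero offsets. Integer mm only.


// leg_h = 388 - 39 = 349
translate([425, 165, 349]) cube([274, 320, 39]);
translate([441, 181, 0]) cylinder(h = 349, r = 16);
translate([683, 181, 0]) cylinder(h = 349, r = 16);
translate([441, 469, 0]) cylinder(h = 349, r = 16);
translate([683, 469, 0]) cylinder(h = 349, r = 16);


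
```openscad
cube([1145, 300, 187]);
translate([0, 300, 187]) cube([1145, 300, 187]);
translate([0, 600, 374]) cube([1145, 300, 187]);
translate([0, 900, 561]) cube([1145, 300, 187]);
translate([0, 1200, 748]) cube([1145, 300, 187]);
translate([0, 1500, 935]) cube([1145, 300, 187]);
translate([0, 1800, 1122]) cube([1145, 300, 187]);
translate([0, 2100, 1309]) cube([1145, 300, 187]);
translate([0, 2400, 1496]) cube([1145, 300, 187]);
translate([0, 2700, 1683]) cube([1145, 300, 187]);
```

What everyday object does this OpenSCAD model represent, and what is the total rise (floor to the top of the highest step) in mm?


A staircase. The total rise is 1870 mm.

10 identical blocks, each offset up and back from the previous — a staircase. Each step is 187 mm tall and there are 10 of them, so the total rise is 10 × 187 = 1870 mm.


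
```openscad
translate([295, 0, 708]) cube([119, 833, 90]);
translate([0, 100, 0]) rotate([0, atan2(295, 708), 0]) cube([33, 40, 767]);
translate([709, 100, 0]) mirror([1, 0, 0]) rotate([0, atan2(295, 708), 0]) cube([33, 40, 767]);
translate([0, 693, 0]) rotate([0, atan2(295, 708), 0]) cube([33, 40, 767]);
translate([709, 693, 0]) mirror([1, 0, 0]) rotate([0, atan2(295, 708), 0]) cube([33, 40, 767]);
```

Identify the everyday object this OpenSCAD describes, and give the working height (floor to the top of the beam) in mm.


A sawhorse. The overall height is 798 mm.

A beam across two mirrored pairs of raked legs — a sawhorse. The beam's underside is at z = 708 (matching the legs' vertical rise in atan2(295, 708)) and the beam is 90 mm tall, so its top is at 708 + 90 = 798 mm. The raked legs top out at the beam's underside, so that is the highest point.


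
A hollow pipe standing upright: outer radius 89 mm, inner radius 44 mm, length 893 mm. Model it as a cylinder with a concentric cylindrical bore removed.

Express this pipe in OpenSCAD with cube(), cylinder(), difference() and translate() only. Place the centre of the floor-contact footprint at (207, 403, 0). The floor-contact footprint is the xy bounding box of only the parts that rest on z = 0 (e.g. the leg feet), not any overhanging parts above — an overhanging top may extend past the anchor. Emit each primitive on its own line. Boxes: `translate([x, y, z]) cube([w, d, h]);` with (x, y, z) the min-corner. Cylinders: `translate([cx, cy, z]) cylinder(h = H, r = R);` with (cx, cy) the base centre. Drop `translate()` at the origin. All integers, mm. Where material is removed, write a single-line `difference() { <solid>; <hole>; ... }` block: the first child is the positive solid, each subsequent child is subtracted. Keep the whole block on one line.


difference() { translate([207, 403, 0]) cylinder(h = 893, r = 89); translate([207, 403, 0]) cylinder(h = 893, r = 44); }


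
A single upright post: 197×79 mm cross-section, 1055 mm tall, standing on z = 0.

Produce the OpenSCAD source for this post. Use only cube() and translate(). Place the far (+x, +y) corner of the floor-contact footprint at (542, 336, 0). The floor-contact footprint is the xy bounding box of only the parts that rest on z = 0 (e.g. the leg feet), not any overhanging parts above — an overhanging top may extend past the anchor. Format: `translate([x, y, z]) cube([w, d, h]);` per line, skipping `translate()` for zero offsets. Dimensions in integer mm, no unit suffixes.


translate([345, 257, 0]) cube([197, 79, 1055]);


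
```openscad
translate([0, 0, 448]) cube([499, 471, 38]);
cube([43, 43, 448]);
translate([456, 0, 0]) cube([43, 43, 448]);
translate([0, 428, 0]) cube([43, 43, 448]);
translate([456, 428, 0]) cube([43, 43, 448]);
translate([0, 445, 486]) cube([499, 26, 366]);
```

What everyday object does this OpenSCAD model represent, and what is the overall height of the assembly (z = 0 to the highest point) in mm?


A chair. The overall height is 852 mm.

A slab on four corner posts with a tall panel at the back — a chair. The seat slab sits at z = 448 with thickness 38, and the 366 mm backrest starts at the seat top, so the overall height is 448 + 38 + 366 = 852 mm.


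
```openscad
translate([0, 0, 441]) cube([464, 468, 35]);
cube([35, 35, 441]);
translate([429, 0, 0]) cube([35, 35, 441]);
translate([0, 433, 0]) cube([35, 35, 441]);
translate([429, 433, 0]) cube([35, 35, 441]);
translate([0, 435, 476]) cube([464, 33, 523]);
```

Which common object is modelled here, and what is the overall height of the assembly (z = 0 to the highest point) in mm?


A chair. The overall height is 999 mm.

A slab on four corner posts with a tall panel at the back — a chair. The seat slab sits at z = 441 with thickness 35, and the 523 mm backrest starts at the seat top, so the overall height is 441 + 35 + 523 = 999 mm.


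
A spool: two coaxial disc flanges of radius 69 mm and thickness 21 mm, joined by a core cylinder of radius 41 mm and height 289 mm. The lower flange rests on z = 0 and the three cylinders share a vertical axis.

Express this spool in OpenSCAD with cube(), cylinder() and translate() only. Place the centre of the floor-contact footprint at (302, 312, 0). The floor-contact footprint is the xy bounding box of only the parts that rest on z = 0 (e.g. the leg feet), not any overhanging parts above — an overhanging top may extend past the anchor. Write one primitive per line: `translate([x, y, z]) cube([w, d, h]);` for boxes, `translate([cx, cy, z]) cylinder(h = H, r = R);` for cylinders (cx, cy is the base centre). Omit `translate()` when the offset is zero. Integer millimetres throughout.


translate([302, 312, 0]) cylinder(h = 21, r = 69);
translate([302, 312, 21]) cylinder(h = 289, r = 41);
translate([302, 312, 310]) cylinder(h = 21, r = 69);


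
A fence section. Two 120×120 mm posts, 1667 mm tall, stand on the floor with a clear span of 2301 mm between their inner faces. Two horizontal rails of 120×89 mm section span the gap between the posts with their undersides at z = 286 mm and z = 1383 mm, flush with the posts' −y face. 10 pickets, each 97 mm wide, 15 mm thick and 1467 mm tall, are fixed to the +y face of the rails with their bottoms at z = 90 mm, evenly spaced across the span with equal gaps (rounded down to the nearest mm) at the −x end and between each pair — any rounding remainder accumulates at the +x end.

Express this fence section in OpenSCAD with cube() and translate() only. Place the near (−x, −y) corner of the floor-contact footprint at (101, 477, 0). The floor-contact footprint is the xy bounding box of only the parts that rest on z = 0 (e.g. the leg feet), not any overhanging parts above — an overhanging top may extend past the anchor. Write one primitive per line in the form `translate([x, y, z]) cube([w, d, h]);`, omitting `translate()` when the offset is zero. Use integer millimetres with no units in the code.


translate([101, 477, 0]) cube([120, 120, 1667]);
translate([2522, 477, 0]) cube([120, 120, 1667]);
translate([221, 477, 286]) cube([2301, 120, 89]);
translate([221, 477, 1383]) cube([2301, 120, 89]);
translate([342, 597, 90]) cube([97, 15, 1467]);
translate([560, 597, 90]) cube([97, 15, 1467]);
translate([778, 597, 90]) cube([97, 15, 1467]);
translate([996, 597, 90]) cube([97, 15, 1467]);
translate([1214, 597, 90]) cube([97, 15, 1467]);
translate([1432, 597, 90]) cube([97, 15, 1467]);
translate([1650, 597, 90]) cube([97, 15, 1467]);
translate([1868, 597, 90]) cube([97, 15, 1467]);
translate([2086, 597, 90]) cube([97, 15, 1467]);
translate([2304, 597, 90]) cube([97, 15, 1467]);


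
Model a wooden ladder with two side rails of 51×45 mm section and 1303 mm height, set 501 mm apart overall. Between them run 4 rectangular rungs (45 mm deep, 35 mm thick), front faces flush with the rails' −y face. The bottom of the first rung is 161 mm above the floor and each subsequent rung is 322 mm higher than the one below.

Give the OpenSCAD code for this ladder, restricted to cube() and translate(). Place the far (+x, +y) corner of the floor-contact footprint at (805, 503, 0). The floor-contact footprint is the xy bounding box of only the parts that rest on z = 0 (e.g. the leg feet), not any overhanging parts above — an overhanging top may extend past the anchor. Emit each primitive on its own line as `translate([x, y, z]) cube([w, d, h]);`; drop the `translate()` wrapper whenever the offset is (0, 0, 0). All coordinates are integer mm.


// rung span = 501 - 2*51 = 399
// rung[k] z = 161 + k*322
translate([304, 458, 0]) cube([51, 45, 1303]);
translate([754, 458, 0]) cube([51, 45, 1303]);
translate([355, 458, 161]) cube([399, 45, 35]);
translate([355, 458, 483]) cube([399, 45, 35]);
translate([355, 458, 805]) cube([399, 45, 35]);
translate([355, 458, 1127]) cube([399, 45, 35]);


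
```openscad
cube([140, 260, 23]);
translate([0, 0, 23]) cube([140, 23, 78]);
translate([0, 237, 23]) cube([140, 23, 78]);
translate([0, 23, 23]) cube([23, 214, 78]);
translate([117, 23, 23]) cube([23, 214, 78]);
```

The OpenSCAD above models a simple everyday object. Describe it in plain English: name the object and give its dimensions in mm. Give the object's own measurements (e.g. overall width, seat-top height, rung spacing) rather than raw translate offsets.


An open-topped rectangular box: outside dimensions 140×260×101 mm, with a uniform wall and base thickness of 23 mm. The base is a full 140×260 slab on the floor; four walls sit on top of the base. The front and back walls (the −y and +y sides) span the full width; the two side walls fit between them.


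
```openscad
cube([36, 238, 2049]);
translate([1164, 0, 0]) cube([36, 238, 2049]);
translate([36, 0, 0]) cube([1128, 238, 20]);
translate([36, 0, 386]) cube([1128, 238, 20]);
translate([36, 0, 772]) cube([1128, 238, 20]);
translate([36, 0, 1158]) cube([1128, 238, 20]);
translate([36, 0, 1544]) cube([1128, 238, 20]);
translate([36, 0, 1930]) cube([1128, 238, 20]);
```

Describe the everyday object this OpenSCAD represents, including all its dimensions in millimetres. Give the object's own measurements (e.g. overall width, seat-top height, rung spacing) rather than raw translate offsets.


An open bookshelf. Two side panels, each 36 mm thick, 238 mm deep and 2049 mm tall, stand 1200 mm apart (outside-to-outside). Between them sit 6 shelves, each 20 mm thick and 238 mm deep, spanning the full gap between the sides. The bottom shelf rests on the floor (its underside at z = 0) and the clear gap between one shelf's top and the next shelf's underside is 366 mm.


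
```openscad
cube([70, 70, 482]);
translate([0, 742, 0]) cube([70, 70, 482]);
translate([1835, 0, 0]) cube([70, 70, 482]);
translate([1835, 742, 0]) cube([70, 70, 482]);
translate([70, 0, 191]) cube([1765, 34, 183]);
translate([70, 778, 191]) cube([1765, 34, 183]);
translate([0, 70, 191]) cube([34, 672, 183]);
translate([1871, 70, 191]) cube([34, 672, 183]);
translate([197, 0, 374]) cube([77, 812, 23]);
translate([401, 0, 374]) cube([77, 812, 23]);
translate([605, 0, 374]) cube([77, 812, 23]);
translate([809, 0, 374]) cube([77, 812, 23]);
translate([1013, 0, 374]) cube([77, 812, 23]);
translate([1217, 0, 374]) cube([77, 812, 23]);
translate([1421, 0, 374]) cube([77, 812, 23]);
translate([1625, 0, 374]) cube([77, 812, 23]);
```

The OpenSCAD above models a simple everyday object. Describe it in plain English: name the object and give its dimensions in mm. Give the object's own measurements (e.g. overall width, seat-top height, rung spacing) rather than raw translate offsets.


A bed frame 1905 mm long (x) by 812 mm wide (y). Four 70×70 mm corner posts, 482 mm tall, at the corners of the footprint. Four rails of 34 mm thickness and 183 mm height run between adjacent posts with their undersides at z = 191 mm, their outer faces flush with the outside of the frame (the two x-running rails run between the posts' inner faces; the two y-running rails run between the posts' inner faces). 8 slats, each 77 mm wide (x) and 23 mm thick, lie across the top of the two x-running rails, running the full 812 mm width of the frame in y; along x they sit between the end posts with a 127 mm gap after the −x posts and between neighbouring slats, leaving 133 mm before the +x posts.
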